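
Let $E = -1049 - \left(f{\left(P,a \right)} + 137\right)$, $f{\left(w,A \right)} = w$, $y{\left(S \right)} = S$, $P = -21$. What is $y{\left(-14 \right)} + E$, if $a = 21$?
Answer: $-1179$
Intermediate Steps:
$E = -1165$ ($E = -1049 - \left(-21 + 137\right) = -1049 - 116 = -1165$)
$y{\left(-14 \right)} + E = -14 - 1165 = -1179$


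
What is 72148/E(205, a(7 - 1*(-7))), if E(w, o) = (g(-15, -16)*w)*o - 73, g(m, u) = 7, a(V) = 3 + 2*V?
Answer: 18037/11103 ≈ 1.6245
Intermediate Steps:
E(w, o) = -73 + 7*o*w (E(w, o) = (7*w)*o - 73 = 7*o*w - 73 = -73 + 7*o*w)
72148/E(205, a(7 - 1*(-7))) = 72148/(-73 + 7*(3 + 2*(7 - 1*(-7)))*205) = 72148/(-73 + 7*(3 + 2*(7 + 7))*205) = 72148/(-73 + 7*(3 + 2*14)*205) = 72148/(-73 + 7*(3 + 28)*205) = 72148/(-73 + 7*31*205) = 72148/(-73 + 44485) = 72148/44412 = 72148*(1/44412) = 18037/11103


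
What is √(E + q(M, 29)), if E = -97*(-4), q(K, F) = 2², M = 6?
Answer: 14*√2 ≈ 19.799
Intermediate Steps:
q(K, F) = 4
E = 388
√(E + q(M, 29)) = √(388 + 4) = √392 = 14*√2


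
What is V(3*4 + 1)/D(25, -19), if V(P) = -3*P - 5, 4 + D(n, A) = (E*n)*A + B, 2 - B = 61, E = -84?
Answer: -44/39837 ≈ -0.0011045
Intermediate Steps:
B = -59 (B = 2 - 1*61 = 2 - 61 = -59)
D(n, A) = -63 - 84*A*n (D(n, A) = -4 + ((-84*n)*A - 59) = -4 + (-84*A*n - 59) = -4 + (-59 - 84*A*n) = -63 - 84*A*n)
V(P) = -5 - 3*P
V(3*4 + 1)/D(25, -19) = (-5 - 3*(3*4 + 1))/(-63 - 84*(-19)*25) = (-5 - 3*(12 + 1))/(-63 + 39900) = (-5 - 3*13)/39837 = (-5 - 39)*(1/39837) = -44*1/39837 = -44/39837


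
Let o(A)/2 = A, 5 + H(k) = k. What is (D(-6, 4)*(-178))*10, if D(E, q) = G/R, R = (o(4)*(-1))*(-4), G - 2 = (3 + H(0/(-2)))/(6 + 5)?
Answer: -2225/22 ≈ -101.14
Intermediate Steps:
H(k) = -5 + k
o(A) = 2*A
G = 20/11 (G = 2 + (3 + (-5 + 0/(-2)))/(6 + 5) = 2 + (3 + (-5 + 0*(-1/2)))/11 = 2 + (3 + (-5 + 0))*(1/11) = 2 + (3 - 5)*(1/11) = 2 - 2*1/11 = 2 - 2/11 = 20/11 ≈ 1.8182)
R = 32 (R = ((2*4)*(-1))*(-4) = (8*(-1))*(-4) = -8*(-4) = 32)
D(E, q) = 5/88 (D(E, q) = (20/11)/32 = (20/11)*(1/32) = 5/88)
(D(-6, 4)*(-178))*10 = ((5/88)*(-178))*10 = -445/44*10 = -2225/22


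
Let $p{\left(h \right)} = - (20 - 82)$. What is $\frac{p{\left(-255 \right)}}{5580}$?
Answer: $\frac{1}{90} \approx 0.011111$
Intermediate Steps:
$p{\left(h \right)} = 62$ ($p{\left(h \right)} = \left(-1\right) \left(-62\right) = 62$)
$\frac{p{\left(-255 \right)}}{5580} = \frac{62}{5580} = 62 \cdot \frac{1}{5580} = \frac{1}{90}$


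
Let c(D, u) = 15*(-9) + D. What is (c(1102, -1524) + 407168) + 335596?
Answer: 743731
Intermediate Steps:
c(D, u) = -135 + D
(c(1102, -1524) + 407168) + 335596 = ((-135 + 1102) + 407168) + 335596 = (967 + 407168) + 335596 = 408135 + 335596 = 743731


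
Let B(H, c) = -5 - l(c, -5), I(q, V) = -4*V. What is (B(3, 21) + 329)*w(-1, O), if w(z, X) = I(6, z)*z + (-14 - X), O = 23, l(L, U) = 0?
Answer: -13284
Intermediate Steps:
B(H, c) = -5 (B(H, c) = -5 - 1*0 = -5 + 0 = -5)
w(z, X) = -14 - X - 4*z**2 (w(z, X) = (-4*z)*z + (-14 - X) = -4*z**2 + (-14 - X) = -14 - X - 4*z**2)
(B(3, 21) + 329)*w(-1, O) = (-5 + 329)*(-14 - 1*23 - 4*(-1)**2) = 324*(-14 - 23 - 4*1) = 324*(-14 - 23 - 4) = 324*(-41) = -13284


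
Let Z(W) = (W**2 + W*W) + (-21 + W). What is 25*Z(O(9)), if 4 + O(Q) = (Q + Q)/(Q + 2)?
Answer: -36875/121 ≈ -304.75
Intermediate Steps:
O(Q) = -4 + 2*Q/(2 + Q) (O(Q) = -4 + (Q + Q)/(Q + 2) = -4 + (2*Q)/(2 + Q) = -4 + 2*Q/(2 + Q))
Z(W) = -21 + W + 2*W**2 (Z(W) = (W**2 + W**2) + (-21 + W) = 2*W**2 + (-21 + W) = -21 + W + 2*W**2)
25*Z(O(9)) = 25*(-21 + 2*(-4 - 1*9)/(2 + 9) + 2*(2*(-4 - 1*9)/(2 + 9))**2) = 25*(-21 + 2*(-4 - 9)/11 + 2*(2*(-4 - 9)/11)**2) = 25*(-21 + 2*(1/11)*(-13) + 2*(2*(1/11)*(-13))**2) = 25*(-21 - 26/11 + 2*(-26/11)**2) = 25*(-21 - 26/11 + 2*(676/121)) = 25*(-21 - 26/11 + 1352/121) = 25*(-1475/121) = -36875/121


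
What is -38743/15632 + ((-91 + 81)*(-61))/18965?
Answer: -145045095/59292176 ≈ -2.4463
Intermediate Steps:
-38743/15632 + ((-91 + 81)*(-61))/18965 = -38743*1/15632 - 10*(-61)*(1/18965) = -38743/15632 + 610*(1/18965) = -38743/15632 + 122/3793 = -145045095/59292176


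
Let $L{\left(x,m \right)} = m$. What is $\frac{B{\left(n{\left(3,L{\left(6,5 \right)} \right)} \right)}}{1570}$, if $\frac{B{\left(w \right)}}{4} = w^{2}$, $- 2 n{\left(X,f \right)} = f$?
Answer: $\frac{5}{314} \approx 0.015924$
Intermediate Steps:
$n{\left(X,f \right)} = - \frac{f}{2}$
$B{\left(w \right)} = 4 w^{2}$
$\frac{B{\left(n{\left(3,L{\left(6,5 \right)} \right)} \right)}}{1570} = \frac{4 \left(\left(- \frac{1}{2}\right) 5\right)^{2}}{1570} = 4 \left(- \frac{5}{2}\right)^{2} \cdot \frac{1}{1570} = 4 \cdot \frac{25}{4} \cdot \frac{1}{1570} = 25 \cdot \frac{1}{1570} = \frac{5}{314}$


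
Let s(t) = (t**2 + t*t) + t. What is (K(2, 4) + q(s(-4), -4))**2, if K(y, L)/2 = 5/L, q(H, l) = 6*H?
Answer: 116281/4 ≈ 29070.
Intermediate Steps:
s(t) = t + 2*t**2 (s(t) = (t**2 + t**2) + t = 2*t**2 + t = t + 2*t**2)
K(y, L) = 10/L (K(y, L) = 2*(5/L) = 10/L)
(K(2, 4) + q(s(-4), -4))**2 = (10/4 + 6*(-4*(1 + 2*(-4))))**2 = (10*(1/4) + 6*(-4*(1 - 8)))**2 = (5/2 + 6*(-4*(-7)))**2 = (5/2 + 6*28)**2 = (5/2 + 168)**2 = (341/2)**2 = 116281/4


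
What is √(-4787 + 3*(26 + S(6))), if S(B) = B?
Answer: I*√4691 ≈ 68.491*I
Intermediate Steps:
√(-4787 + 3*(26 + S(6))) = √(-4787 + 3*(26 + 6)) = √(-4787 + 3*32) = √(-4787 + 96) = √(-4691) = I*√4691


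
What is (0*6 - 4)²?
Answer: 16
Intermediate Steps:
(0*6 - 4)² = (0 - 4)² = (-4)² = 16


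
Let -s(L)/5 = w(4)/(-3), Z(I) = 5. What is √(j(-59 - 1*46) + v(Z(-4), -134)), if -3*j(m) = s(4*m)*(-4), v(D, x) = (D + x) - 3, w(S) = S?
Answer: 2*I*√277/3 ≈ 11.096*I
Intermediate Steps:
s(L) = 20/3 (s(L) = -20/(-3) = -20*(-1)/3 = -5*(-4/3) = 20/3)
v(D, x) = -3 + D + x
j(m) = 80/9 (j(m) = -20*(-4)/9 = -⅓*(-80/3) = 80/9)
√(j(-59 - 1*46) + v(Z(-4), -134)) = √(80/9 + (-3 + 5 - 134)) = √(80/9 - 132) = √(-1108/9) = 2*I*√277/3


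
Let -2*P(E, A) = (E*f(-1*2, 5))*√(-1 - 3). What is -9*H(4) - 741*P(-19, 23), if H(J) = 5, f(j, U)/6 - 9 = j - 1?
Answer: -45 - 506844*I ≈ -45.0 - 5.0684e+5*I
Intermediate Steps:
f(j, U) = 48 + 6*j (f(j, U) = 54 + 6*(j - 1) = 54 + 6*(-1 + j) = 54 + (-6 + 6*j) = 48 + 6*j)
P(E, A) = -36*I*E (P(E, A) = -E*(48 + 6*(-1*2))*√(-1 - 3)/2 = -E*(48 + 6*(-2))*√(-4)/2 = -E*(48 - 12)*2*I/2 = -E*36*2*I/2 = -36*E*2*I/2 = -36*I*E)
-9*H(4) - 741*P(-19, 23) = -9*5 - (-26676)*I*(-19) = -45 - 506844*I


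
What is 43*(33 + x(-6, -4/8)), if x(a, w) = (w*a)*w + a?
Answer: 2193/2 ≈ 1096.5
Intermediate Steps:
x(a, w) = a + a*w² (x(a, w) = (a*w)*w + a = a*w² + a = a + a*w²)
43*(33 + x(-6, -4/8)) = 43*(33 - 6*(1 + (-4/8)²)) = 43*(33 - 6*(1 + (-4*⅛)²)) = 43*(33 - 6*(1 + (-½)²)) = 43*(33 - 6*(1 + ¼)) = 43*(33 - 6*5/4) = 43*(33 - 15/2) = 43*(51/2) = 2193/2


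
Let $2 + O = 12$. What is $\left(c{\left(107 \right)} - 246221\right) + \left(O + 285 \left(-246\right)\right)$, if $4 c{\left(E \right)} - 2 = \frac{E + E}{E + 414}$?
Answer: $- \frac{164802927}{521} \approx -3.1632 \cdot 10^{5}$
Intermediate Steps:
$O = 10$ ($O = -2 + 12 = 10$)
$c{\left(E \right)} = \frac{1}{2} + \frac{E}{2 \left(414 + E\right)}$ ($c{\left(E \right)} = \frac{1}{2} + \frac{\left(E + E\right) \frac{1}{E + 414}}{4} = \frac{1}{2} + \frac{2 E \frac{1}{414 + E}}{4} = \frac{1}{2} + \frac{E}{2 \left(414 + E\right)}$)
$\left(c{\left(107 \right)} - 246221\right) + \left(O + 285 \left(-246\right)\right) = \left(\frac{207 + 107}{414 + 107} - 246221\right) + \left(10 + 285 \left(-246\right)\right) = \left(\frac{1}{521} \cdot 314 - 246221\right) + \left(10 - 70110\right) = \left(\frac{1}{521} \cdot 314 - 246221\right) - 70100 = \left(\frac{314}{521} - 246221\right) - 70100 = - \frac{128280827}{521} - 70100 = - \frac{164802927}{521}$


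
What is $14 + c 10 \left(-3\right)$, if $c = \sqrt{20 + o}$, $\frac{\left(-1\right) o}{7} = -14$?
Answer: $14 - 30 \sqrt{118} \approx -311.88$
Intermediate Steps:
$o = 98$ ($o = \left(-7\right) \left(-14\right) = 98$)
$c = \sqrt{118}$ ($c = \sqrt{20 + 98} = \sqrt{118} \approx 10.863$)
$14 + c 10 \left(-3\right) = 14 + \sqrt{118} \cdot 10 \left(-3\right) = 14 + \sqrt{118} \left(-30\right) = 14 - 30 \sqrt{118}$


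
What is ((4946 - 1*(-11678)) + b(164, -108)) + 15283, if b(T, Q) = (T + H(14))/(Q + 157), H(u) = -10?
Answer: 223371/7 ≈ 31910.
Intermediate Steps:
b(T, Q) = (-10 + T)/(157 + Q) (b(T, Q) = (T - 10)/(Q + 157) = (-10 + T)/(157 + Q))
((4946 - 1*(-11678)) + b(164, -108)) + 15283 = ((4946 - 1*(-11678)) + (-10 + 164)/(157 - 108)) + 15283 = ((4946 + 11678) + 154/49) + 15283 = (16624 + (1/49)*154) + 15283 = (16624 + 22/7) + 15283 = 116390/7 + 15283 = 223371/7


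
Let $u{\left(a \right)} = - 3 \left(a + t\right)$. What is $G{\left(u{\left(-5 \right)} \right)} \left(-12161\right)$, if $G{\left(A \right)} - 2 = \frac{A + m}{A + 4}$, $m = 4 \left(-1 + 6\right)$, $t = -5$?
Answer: $- \frac{717499}{17} \approx -42206.0$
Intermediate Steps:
$m = 20$ ($m = 4 \cdot 5 = 20$)
$u{\left(a \right)} = 15 - 3 a$ ($u{\left(a \right)} = - 3 \left(a - 5\right) = - 3 \left(-5 + a\right) = 15 - 3 a$)
$G{\left(A \right)} = 2 + \frac{20 + A}{4 + A}$ ($G{\left(A \right)} = 2 + \frac{A + 20}{A + 4} = 2 + \frac{20 + A}{4 + A}$)
$G{\left(u{\left(-5 \right)} \right)} \left(-12161\right) = \frac{28 + 3 \left(15 - -15\right)}{4 + \left(15 - -15\right)} \left(-12161\right) = \frac{28 + 3 \left(15 + 15\right)}{4 + \left(15 + 15\right)} \left(-12161\right) = \frac{28 + 3 \cdot 30}{4 + 30} \left(-12161\right) = \frac{28 + 90}{34} \left(-12161\right) = \frac{1}{34} \cdot 118 \left(-12161\right) = \frac{59}{17} \left(-12161\right) = - \frac{717499}{17}$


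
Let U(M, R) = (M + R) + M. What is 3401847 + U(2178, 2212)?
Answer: 3408415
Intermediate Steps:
U(M, R) = R + 2*M
3401847 + U(2178, 2212) = 3401847 + (2212 + 2*2178) = 3401847 + (2212 + 4356) = 3401847 + 6568 = 3408415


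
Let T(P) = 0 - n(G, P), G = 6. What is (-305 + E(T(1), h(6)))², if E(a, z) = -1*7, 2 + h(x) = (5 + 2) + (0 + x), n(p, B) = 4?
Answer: 97344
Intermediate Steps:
h(x) = 5 + x (h(x) = -2 + ((5 + 2) + (0 + x)) = -2 + (7 + x) = 5 + x)
T(P) = -4 (T(P) = 0 - 1*4 = 0 - 4 = -4)
E(a, z) = -7
(-305 + E(T(1), h(6)))² = (-305 - 7)² = (-312)² = 97344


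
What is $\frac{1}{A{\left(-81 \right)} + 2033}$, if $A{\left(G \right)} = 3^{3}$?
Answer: $\frac{1}{2060} \approx 0.00048544$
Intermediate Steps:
$A{\left(G \right)} = 27$
$\frac{1}{A{\left(-81 \right)} + 2033} = \frac{1}{27 + 2033} = \frac{1}{2060}$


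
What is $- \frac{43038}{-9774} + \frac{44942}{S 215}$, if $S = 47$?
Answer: $\frac{16188187}{1829005} \approx 8.8508$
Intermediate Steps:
$- \frac{43038}{-9774} + \frac{44942}{S 215} = - \frac{43038}{-9774} + \frac{44942}{47 \cdot 215} = \left(-43038\right) \left(- \frac{1}{9774}\right) + \frac{44942}{10105} = \frac{797}{181} + 44942 \cdot \frac{1}{10105} = \frac{797}{181} + \frac{44942}{10105} = \frac{16188187}{1829005}$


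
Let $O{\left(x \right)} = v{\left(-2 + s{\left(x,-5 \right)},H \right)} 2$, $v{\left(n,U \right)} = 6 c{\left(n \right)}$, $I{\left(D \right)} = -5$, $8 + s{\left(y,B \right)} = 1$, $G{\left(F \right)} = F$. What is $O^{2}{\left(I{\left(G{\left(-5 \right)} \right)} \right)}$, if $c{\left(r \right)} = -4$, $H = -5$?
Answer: $2304$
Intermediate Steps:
$s{\left(y,B \right)} = -7$ ($s{\left(y,B \right)} = -8 + 1 = -7$)
$v{\left(n,U \right)} = -24$ ($v{\left(n,U \right)} = 6 \left(-4\right) = -24$)
$O{\left(x \right)} = -48$ ($O{\left(x \right)} = \left(-24\right) 2 = -48$)
$O^{2}{\left(I{\left(G{\left(-5 \right)} \right)} \right)} = \left(-48\right)^{2} = 2304$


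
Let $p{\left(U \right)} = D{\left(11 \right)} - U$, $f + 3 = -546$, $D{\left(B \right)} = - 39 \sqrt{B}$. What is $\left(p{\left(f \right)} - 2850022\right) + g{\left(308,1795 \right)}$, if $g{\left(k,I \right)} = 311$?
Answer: $-2849162 - 39 \sqrt{11} \approx -2.8493 \cdot 10^{6}$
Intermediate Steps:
$f = -549$ ($f = -3 - 546 = -549$)
$p{\left(U \right)} = - U - 39 \sqrt{11}$ ($p{\left(U \right)} = - 39 \sqrt{11} - U = - U - 39 \sqrt{11}$)
$\left(p{\left(f \right)} - 2850022\right) + g{\left(308,1795 \right)} = \left(\left(\left(-1\right) \left(-549\right) - 39 \sqrt{11}\right) - 2850022\right) + 311 = \left(\left(549 - 39 \sqrt{11}\right) - 2850022\right) + 311 = \left(-2849473 - 39 \sqrt{11}\right) + 311 = -2849162 - 39 \sqrt{11}$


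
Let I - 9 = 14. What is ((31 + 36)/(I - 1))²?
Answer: 4489/484 ≈ 9.2748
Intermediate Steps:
I = 23 (I = 9 + 14 = 23)
((31 + 36)/(I - 1))² = ((31 + 36)/(23 - 1))² = (67/22)² = 4489/484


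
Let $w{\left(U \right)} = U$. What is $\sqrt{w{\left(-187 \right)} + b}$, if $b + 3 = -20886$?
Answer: $2 i \sqrt{5269} \approx 145.18 i$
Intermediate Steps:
$b = -20889$ ($b = -3 - 20886 = -20889$)
$\sqrt{w{\left(-187 \right)} + b} = \sqrt{-187 - 20889} = \sqrt{-21076} = 2 i \sqrt{5269}$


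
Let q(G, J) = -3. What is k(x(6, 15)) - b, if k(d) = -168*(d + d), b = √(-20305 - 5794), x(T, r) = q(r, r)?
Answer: 1008 - I*√26099 ≈ 1008.0 - 161.55*I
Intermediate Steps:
x(T, r) = -3
b = I*√26099 (b = √(-26099) = I*√26099 ≈ 161.55*I)
k(d) = -336*d
k(x(6, 15)) - b = -336*(-3) - I*√26099 = 1008 - I*√26099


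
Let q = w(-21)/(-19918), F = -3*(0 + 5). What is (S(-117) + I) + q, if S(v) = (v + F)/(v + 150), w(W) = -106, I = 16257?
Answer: 161863680/9959 ≈ 16253.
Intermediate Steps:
F = -15 (F = -3*5 = -15)
S(v) = (-15 + v)/(150 + v) (S(v) = (v - 15)/(v + 150) = (-15 + v)/(150 + v))
q = 53/9959 (q = -106/(-19918) = -106*(-1/19918) = 53/9959 ≈ 0.0053218)
(S(-117) + I) + q = ((-15 - 117)/(150 - 117) + 16257) + 53/9959 = (-132/33 + 16257) + 53/9959 = ((1/33)*(-132) + 16257) + 53/9959 = (-4 + 16257) + 53/9959 = 16253 + 53/9959 = 161863680/9959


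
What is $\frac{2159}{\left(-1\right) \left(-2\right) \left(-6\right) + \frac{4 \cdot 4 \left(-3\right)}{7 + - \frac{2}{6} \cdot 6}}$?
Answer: $- \frac{10795}{108} \approx -99.954$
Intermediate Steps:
$\frac{2159}{\left(-1\right) \left(-2\right) \left(-6\right) + \frac{4 \cdot 4 \left(-3\right)}{7 + - \frac{2}{6} \cdot 6}} = \frac{2159}{2 \left(-6\right) + \frac{16 \left(-3\right)}{7 + \left(-2\right) \frac{1}{6} \cdot 6}} = \frac{2159}{-12 - \frac{48}{7 - 2}} = \frac{2159}{-12 - \frac{48}{5}} = \frac{2159}{- \frac{108}{5}} = 2159 \left(- \frac{5}{108}\right) = - \frac{10795}{108}$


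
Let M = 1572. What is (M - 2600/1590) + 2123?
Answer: 587245/159 ≈ 3693.4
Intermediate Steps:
(M - 2600/1590) + 2123 = (1572 - 2600/1590) + 2123 = (1572 - 2600*1/1590) + 2123 = (1572 - 260/159) + 2123 = 249688/159 + 2123 = 587245/159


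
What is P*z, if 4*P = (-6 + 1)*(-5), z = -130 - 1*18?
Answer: -925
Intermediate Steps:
z = -148 (z = -130 - 18 = -148)
P = 25/4 (P = ((-6 + 1)*(-5))/4 = (-5*(-5))/4 = (¼)*25 = 25/4 ≈ 6.2500)
P*z = (25/4)*(-148) = -925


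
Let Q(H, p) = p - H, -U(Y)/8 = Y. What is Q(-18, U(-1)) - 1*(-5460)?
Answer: 5486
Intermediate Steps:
U(Y) = -8*Y
Q(-18, U(-1)) - 1*(-5460) = (-8*(-1) - 1*(-18)) - 1*(-5460) = (8 + 18) + 5460 = 26 + 5460 = 5486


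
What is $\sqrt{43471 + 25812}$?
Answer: $\sqrt{69283} \approx 263.22$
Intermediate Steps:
$\sqrt{43471 + 25812} = \sqrt{69283}$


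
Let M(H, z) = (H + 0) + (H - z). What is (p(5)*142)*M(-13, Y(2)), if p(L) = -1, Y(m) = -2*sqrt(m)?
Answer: 3692 - 284*sqrt(2) ≈ 3290.4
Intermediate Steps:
M(H, z) = -z + 2*H (M(H, z) = H + (H - z) = -z + 2*H)
(p(5)*142)*M(-13, Y(2)) = (-1*142)*(-(-2)*sqrt(2) + 2*(-13)) = -142*(2*sqrt(2) - 26) = -142*(-26 + 2*sqrt(2)) = 3692 - 284*sqrt(2)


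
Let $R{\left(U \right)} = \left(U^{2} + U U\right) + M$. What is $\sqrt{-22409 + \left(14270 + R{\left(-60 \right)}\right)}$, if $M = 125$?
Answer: $i \sqrt{814} \approx 28.531 i$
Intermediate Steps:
$R{\left(U \right)} = 125 + 2 U^{2}$ ($R{\left(U \right)} = \left(U^{2} + U U\right) + 125 = \left(U^{2} + U^{2}\right) + 125 = 2 U^{2} + 125 = 125 + 2 U^{2}$)
$\sqrt{-22409 + \left(14270 + R{\left(-60 \right)}\right)} = \sqrt{-22409 + \left(14270 + \left(125 + 2 \left(-60\right)^{2}\right)\right)} = \sqrt{-22409 + \left(14270 + \left(125 + 2 \cdot 3600\right)\right)} = \sqrt{-22409 + \left(14270 + \left(125 + 7200\right)\right)} = \sqrt{-22409 + \left(14270 + 7325\right)} = \sqrt{-22409 + 21595} = \sqrt{-814} = i \sqrt{814}$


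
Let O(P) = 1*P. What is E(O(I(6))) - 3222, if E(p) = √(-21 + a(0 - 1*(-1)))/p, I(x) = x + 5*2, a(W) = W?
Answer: -3222 + I*√5/8 ≈ -3222.0 + 0.27951*I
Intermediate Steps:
I(x) = 10 + x (I(x) = x + 10 = 10 + x)
O(P) = P
E(p) = 2*I*√5/p (E(p) = √(-21 + (0 - 1*(-1)))/p = √(-21 + (0 + 1))/p = √(-21 + 1)/p = √(-20)/p = (2*I*√5)/p = 2*I*√5/p)
E(O(I(6))) - 3222 = 2*I*√5/(10 + 6) - 3222 = 2*I*√5/16 - 3222 = 2*I*√5*(1/16) - 3222 = I*√5/8 - 3222 = -3222 + I*√5/8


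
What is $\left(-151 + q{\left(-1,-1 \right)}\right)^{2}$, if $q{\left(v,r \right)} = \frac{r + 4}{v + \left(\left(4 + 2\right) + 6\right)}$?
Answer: $\frac{2748964}{121} \approx 22719.0$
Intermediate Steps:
$q{\left(v,r \right)} = \frac{4 + r}{12 + v}$ ($q{\left(v,r \right)} = \frac{4 + r}{v + \left(6 + 6\right)} = \frac{4 + r}{v + 12} = \frac{4 + r}{12 + v}$)
$\left(-151 + q{\left(-1,-1 \right)}\right)^{2} = \left(-151 + \frac{4 - 1}{12 - 1}\right)^{2} = \left(-151 + \frac{1}{11} \cdot 3\right)^{2} = \left(-151 + \frac{3}{11}\right)^{2} = \left(- \frac{1658}{11}\right)^{2} = \frac{2748964}{121}$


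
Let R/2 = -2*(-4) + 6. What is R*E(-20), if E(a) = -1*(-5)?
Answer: 140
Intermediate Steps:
E(a) = 5
R = 28 (R = 2*(-2*(-4) + 6) = 2*(8 + 6) = 2*14 = 28)
R*E(-20) = 28*5 = 140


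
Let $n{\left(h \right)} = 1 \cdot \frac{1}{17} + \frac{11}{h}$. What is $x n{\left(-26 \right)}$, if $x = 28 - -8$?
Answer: $- \frac{2898}{221} \approx -13.113$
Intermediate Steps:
$n{\left(h \right)} = \frac{1}{17} + \frac{11}{h}$ ($n{\left(h \right)} = 1 \cdot \frac{1}{17} + \frac{11}{h} = \frac{1}{17} + \frac{11}{h}$)
$x = 36$ ($x = 28 + 8 = 36$)
$x n{\left(-26 \right)} = 36 \frac{187 - 26}{17 \left(-26\right)} = 36 \cdot \frac{1}{17} \left(- \frac{1}{26}\right) 161 = 36 \left(- \frac{161}{442}\right) = - \frac{2898}{221}$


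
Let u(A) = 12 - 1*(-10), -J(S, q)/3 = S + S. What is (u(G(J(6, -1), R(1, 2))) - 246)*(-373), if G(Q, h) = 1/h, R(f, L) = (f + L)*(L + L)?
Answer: 83552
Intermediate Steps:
J(S, q) = -6*S (J(S, q) = -3*(S + S) = -6*S)
R(f, L) = 2*L*(L + f) (R(f, L) = (L + f)*(2*L) = 2*L*(L + f))
u(A) = 22 (u(A) = 12 + 10 = 22)
(u(G(J(6, -1), R(1, 2))) - 246)*(-373) = (22 - 246)*(-373) = -224*(-373) = 83552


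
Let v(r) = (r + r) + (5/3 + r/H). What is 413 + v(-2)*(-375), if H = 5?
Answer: 1438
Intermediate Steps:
v(r) = 5/3 + 11*r/5 (v(r) = (r + r) + (5/3 + r/5) = 2*r + (5*(⅓) + r*(⅕)) = 2*r + (5/3 + r/5) = 5/3 + 11*r/5)
413 + v(-2)*(-375) = 413 + (5/3 + (11/5)*(-2))*(-375) = 413 + (5/3 - 22/5)*(-375) = 413 - 41/15*(-375) = 413 + 1025 = 1438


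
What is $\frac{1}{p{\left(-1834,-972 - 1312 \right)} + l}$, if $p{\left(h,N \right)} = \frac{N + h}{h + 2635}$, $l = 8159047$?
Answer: $\frac{801}{6535392529} \approx 1.2256 \cdot 10^{-7}$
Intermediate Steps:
$p{\left(h,N \right)} = \frac{N + h}{2635 + h}$
$\frac{1}{p{\left(-1834,-972 - 1312 \right)} + l} = \frac{1}{\frac{\left(-972 - 1312\right) - 1834}{2635 - 1834} + 8159047} = \frac{1}{\frac{-2284 - 1834}{801} + 8159047} = \frac{1}{\frac{1}{801} \left(-4118\right) + 8159047} = \frac{1}{- \frac{4118}{801} + 8159047} = \frac{1}{\frac{6535392529}{801}} = \frac{801}{6535392529}$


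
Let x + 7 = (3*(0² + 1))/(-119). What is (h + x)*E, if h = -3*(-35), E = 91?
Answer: 151567/17 ≈ 8915.7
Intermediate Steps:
h = 105
x = -836/119 (x = -7 + (3*(0² + 1))/(-119) = -7 + (3*(0 + 1))*(-1/119) = -7 + (3*1)*(-1/119) = -7 + 3*(-1/119) = -7 - 3/119 = -836/119 ≈ -7.0252)
(h + x)*E = (105 - 836/119)*91 = (11659/119)*91 = 151567/17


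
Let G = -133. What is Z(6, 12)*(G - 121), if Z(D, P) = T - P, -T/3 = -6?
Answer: -1524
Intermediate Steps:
T = 18 (T = -3*(-6) = 18)
Z(D, P) = 18 - P
Z(6, 12)*(G - 121) = (18 - 1*12)*(-133 - 121) = (18 - 12)*(-254) = 6*(-254) = -1524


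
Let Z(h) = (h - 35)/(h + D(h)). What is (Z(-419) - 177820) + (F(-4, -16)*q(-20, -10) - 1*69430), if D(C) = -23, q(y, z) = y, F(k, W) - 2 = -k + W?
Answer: -54597823/221 ≈ -2.4705e+5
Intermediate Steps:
F(k, W) = 2 + W - k (F(k, W) = 2 + (-k + W) = 2 + (W - k) = 2 + W - k)
Z(h) = (-35 + h)/(-23 + h) (Z(h) = (h - 35)/(h - 23) = (-35 + h)/(-23 + h))
(Z(-419) - 177820) + (F(-4, -16)*q(-20, -10) - 1*69430) = ((-35 - 419)/(-23 - 419) - 177820) + ((2 - 16 - 1*(-4))*(-20) - 1*69430) = (-454/(-442) - 177820) + ((2 - 16 + 4)*(-20) - 69430) = (-1/442*(-454) - 177820) + (-10*(-20) - 69430) = (227/221 - 177820) + (200 - 69430) = -39297993/221 - 69230 = -54597823/221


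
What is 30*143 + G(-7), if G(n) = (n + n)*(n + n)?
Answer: 4486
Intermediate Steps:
G(n) = 4*n² (G(n) = (2*n)*(2*n) = 4*n²)
30*143 + G(-7) = 30*143 + 4*(-7)² = 4290 + 4*49 = 4290 + 196 = 4486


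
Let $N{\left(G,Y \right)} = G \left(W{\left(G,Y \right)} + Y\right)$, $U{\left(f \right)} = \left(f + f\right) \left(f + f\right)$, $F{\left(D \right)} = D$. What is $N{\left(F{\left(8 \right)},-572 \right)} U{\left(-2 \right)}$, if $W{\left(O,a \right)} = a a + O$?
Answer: $41807360$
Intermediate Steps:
$W{\left(O,a \right)} = O + a^{2}$ ($W{\left(O,a \right)} = a^{2} + O = O + a^{2}$)
$U{\left(f \right)} = 4 f^{2}$ ($U{\left(f \right)} = 2 f 2 f = 4 f^{2}$)
$N{\left(G,Y \right)} = G \left(G + Y + Y^{2}\right)$ ($N{\left(G,Y \right)} = G \left(\left(G + Y^{2}\right) + Y\right) = G \left(G + Y + Y^{2}\right)$)
$N{\left(F{\left(8 \right)},-572 \right)} U{\left(-2 \right)} = 8 \left(8 - 572 + \left(-572\right)^{2}\right) 4 \left(-2\right)^{2} = 8 \left(8 - 572 + 327184\right) 4 \cdot 4 = 8 \cdot 326620 \cdot 16 = 2612960 \cdot 16 = 41807360$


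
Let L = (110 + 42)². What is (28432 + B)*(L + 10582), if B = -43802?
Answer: -517753820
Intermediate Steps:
L = 23104 (L = 152² = 23104)
(28432 + B)*(L + 10582) = (28432 - 43802)*(23104 + 10582) = -15370*33686 = -517753820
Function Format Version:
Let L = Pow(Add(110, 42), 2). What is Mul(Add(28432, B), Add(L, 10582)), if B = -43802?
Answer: -517753820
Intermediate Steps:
L = 23104 (L = Pow(152, 2) = 23104)
Mul(Add(28432, B), Add(L, 10582)) = Mul(Add(28432, -43802), Add(23104, 10582)) = Mul(-15370, 33686) = -517753820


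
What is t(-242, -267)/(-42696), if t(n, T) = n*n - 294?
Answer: -29135/21348 ≈ -1.3648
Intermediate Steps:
t(n, T) = -294 + n**2 (t(n, T) = n**2 - 294 = -294 + n**2)
t(-242, -267)/(-42696) = (-294 + (-242)**2)/(-42696) = (-294 + 58564)*(-1/42696) = 58270*(-1/42696) = -29135/21348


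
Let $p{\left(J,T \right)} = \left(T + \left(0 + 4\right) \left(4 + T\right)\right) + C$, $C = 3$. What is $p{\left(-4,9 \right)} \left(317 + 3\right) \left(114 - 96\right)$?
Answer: $368640$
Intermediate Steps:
$p{\left(J,T \right)} = 19 + 5 T$ ($p{\left(J,T \right)} = \left(T + \left(0 + 4\right) \left(4 + T\right)\right) + 3 = \left(T + 4 \left(4 + T\right)\right) + 3 = \left(T + \left(16 + 4 T\right)\right) + 3 = \left(16 + 5 T\right) + 3 = 19 + 5 T$)
$p{\left(-4,9 \right)} \left(317 + 3\right) \left(114 - 96\right) = \left(19 + 5 \cdot 9\right) \left(317 + 3\right) \left(114 - 96\right) = \left(19 + 45\right) 320 \cdot 18 = 64 \cdot 5760 = 368640$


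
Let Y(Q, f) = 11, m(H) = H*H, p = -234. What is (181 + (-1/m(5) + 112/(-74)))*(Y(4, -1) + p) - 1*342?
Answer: -37331674/925 ≈ -40359.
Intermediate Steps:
m(H) = H**2
(181 + (-1/m(5) + 112/(-74)))*(Y(4, -1) + p) - 1*342 = (181 + (-1/(5**2) + 112/(-74)))*(11 - 234) - 1*342 = (181 + (-1/25 + 112*(-1/74)))*(-223) - 342 = (181 + (-1*1/25 - 56/37))*(-223) - 342 = (181 + (-1/25 - 56/37))*(-223) - 342 = (181 - 1437/925)*(-223) - 342 = (165988/925)*(-223) - 342 = -37015324/925 - 342 = -37331674/925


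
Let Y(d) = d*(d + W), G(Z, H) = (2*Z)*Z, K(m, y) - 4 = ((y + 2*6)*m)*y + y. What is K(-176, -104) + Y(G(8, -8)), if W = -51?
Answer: -1674212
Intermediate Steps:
K(m, y) = 4 + y + m*y*(12 + y) (K(m, y) = 4 + (((y + 2*6)*m)*y + y) = 4 + (((y + 12)*m)*y + y) = 4 + (((12 + y)*m)*y + y) = 4 + ((m*(12 + y))*y + y) = 4 + (m*y*(12 + y) + y) = 4 + (y + m*y*(12 + y)) = 4 + y + m*y*(12 + y))
G(Z, H) = 2*Z**2
Y(d) = d*(-51 + d) (Y(d) = d*(d - 51) = d*(-51 + d))
K(-176, -104) + Y(G(8, -8)) = (4 - 104 - 176*(-104)**2 + 12*(-176)*(-104)) + (2*8**2)*(-51 + 2*8**2) = (4 - 104 - 176*10816 + 219648) + (2*64)*(-51 + 2*64) = (4 - 104 - 1903616 + 219648) + 128*(-51 + 128) = -1684068 + 128*77 = -1684068 + 9856 = -1674212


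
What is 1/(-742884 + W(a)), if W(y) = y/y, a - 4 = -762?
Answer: -1/742883 ≈ -1.3461e-6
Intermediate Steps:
a = -758 (a = 4 - 762 = -758)
W(y) = 1
1/(-742884 + W(a)) = 1/(-742884 + 1) = 1/(-742883) = -1/742883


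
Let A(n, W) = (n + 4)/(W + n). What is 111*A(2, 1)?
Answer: 222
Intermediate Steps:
A(n, W) = (4 + n)/(W + n)
111*A(2, 1) = 111*((4 + 2)/(1 + 2)) = 111*(6/3) = 111*((⅓)*6) = 111*2 = 222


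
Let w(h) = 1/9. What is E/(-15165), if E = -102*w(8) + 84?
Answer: -218/45495 ≈ -0.0047917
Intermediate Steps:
w(h) = ⅑
E = 218/3 (E = -102*⅑ + 84 = -34/3 + 84 = 218/3 ≈ 72.667)
E/(-15165) = (218/3)/(-15165) = (218/3)*(-1/15165) = -218/45495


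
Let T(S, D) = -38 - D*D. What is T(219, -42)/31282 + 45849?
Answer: 717123308/15641 ≈ 45849.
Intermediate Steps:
T(S, D) = -38 - D²
T(219, -42)/31282 + 45849 = (-38 - 1*(-42)²)/31282 + 45849 = (-38 - 1*1764)*(1/31282) + 45849 = (-38 - 1764)*(1/31282) + 45849 = -1802*1/31282 + 45849 = -901/15641 + 45849 = 717123308/15641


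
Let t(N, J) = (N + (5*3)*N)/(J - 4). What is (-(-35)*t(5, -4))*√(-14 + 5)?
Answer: -1050*I ≈ -1050.0*I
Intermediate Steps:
t(N, J) = 16*N/(-4 + J) (t(N, J) = (N + 15*N)/(-4 + J) = (16*N)/(-4 + J) = 16*N/(-4 + J))
(-(-35)*t(5, -4))*√(-14 + 5) = (-(-35)*16*5/(-4 - 4))*√(-14 + 5) = (-(-35)*16*5/(-8))*√(-9) = (-(-35)*16*5*(-⅛))*(3*I) = (-(-35)*(-10))*(3*I) = (-7*50)*(3*I) = -1050*I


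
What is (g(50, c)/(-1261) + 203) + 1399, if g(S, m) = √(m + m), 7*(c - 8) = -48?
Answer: 1602 - 4*√7/8827 ≈ 1602.0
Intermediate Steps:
c = 8/7 (c = 8 + (⅐)*(-48) = 8 - 48/7 = 8/7 ≈ 1.1429)
g(S, m) = √2*√m (g(S, m) = √(2*m) = √2*√m)
(g(50, c)/(-1261) + 203) + 1399 = ((√2*√(8/7))/(-1261) + 203) + 1399 = ((√2*(2*√14/7))*(-1/1261) + 203) + 1399 = ((4*√7/7)*(-1/1261) + 203) + 1399 = (-4*√7/8827 + 203) + 1399 = (203 - 4*√7/8827) + 1399 = 1602 - 4*√7/8827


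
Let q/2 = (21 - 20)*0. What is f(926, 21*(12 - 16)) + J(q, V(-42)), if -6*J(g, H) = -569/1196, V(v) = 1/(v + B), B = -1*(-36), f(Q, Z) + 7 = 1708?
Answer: 12206945/7176 ≈ 1701.1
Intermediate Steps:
f(Q, Z) = 1701 (f(Q, Z) = -7 + 1708 = 1701)
q = 0 (q = 2*((21 - 20)*0) = 2*(1*0) = 2*0 = 0)
B = 36
V(v) = 1/(36 + v) (V(v) = 1/(v + 36) = 1/(36 + v))
J(g, H) = 569/7176 (J(g, H) = -(-569)/(6*1196) = -1/6*(-569/1196) = 569/7176)
f(926, 21*(12 - 16)) + J(q, V(-42)) = 1701 + 569/7176 = 12206945/7176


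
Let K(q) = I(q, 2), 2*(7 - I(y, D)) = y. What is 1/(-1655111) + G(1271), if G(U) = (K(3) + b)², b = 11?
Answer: 1802415875/6620444 ≈ 272.25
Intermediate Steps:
I(y, D) = 7 - y/2
K(q) = 7 - q/2
G(U) = 1089/4 (G(U) = ((7 - ½*3) + 11)² = ((7 - 3/2) + 11)² = (11/2 + 11)² = (33/2)² = 1089/4)
1/(-1655111) + G(1271) = 1/(-1655111) + 1089/4 = -1/1655111 + 1089/4 = 1802415875/6620444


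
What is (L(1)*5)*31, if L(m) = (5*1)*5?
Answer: 3875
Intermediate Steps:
L(m) = 25 (L(m) = 5*5 = 25)
(L(1)*5)*31 = (25*5)*31 = 125*31 = 3875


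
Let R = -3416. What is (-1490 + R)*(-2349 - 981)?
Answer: 16336980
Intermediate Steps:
(-1490 + R)*(-2349 - 981) = (-1490 - 3416)*(-2349 - 981) = -4906*(-3330) = 16336980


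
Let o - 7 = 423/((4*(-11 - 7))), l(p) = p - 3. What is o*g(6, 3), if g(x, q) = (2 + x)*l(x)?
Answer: 27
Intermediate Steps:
l(p) = -3 + p
g(x, q) = (-3 + x)*(2 + x) (g(x, q) = (2 + x)*(-3 + x) = (-3 + x)*(2 + x))
o = 9/8 (o = 7 + 423/((4*(-11 - 7))) = 7 + 423/((4*(-18))) = 7 + 423/(-72) = 7 + 423*(-1/72) = 7 - 47/8 = 9/8 ≈ 1.1250)
o*g(6, 3) = 9*((-3 + 6)*(2 + 6))/8 = 9*(3*8)/8 = (9/8)*24 = 27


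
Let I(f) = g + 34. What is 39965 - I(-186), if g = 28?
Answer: 39903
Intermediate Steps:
I(f) = 62 (I(f) = 28 + 34 = 62)
39965 - I(-186) = 39965 - 1*62 = 39965 - 62 = 39903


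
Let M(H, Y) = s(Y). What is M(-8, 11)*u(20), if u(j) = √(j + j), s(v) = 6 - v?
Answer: -10*√10 ≈ -31.623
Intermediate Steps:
M(H, Y) = 6 - Y
u(j) = √2*√j (u(j) = √(2*j) = √2*√j)
M(-8, 11)*u(20) = (6 - 1*11)*(√2*√20) = (6 - 11)*(√2*(2*√5)) = -10*√10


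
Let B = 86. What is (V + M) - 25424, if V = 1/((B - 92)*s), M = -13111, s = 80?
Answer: -18496801/480 ≈ -38535.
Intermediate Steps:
V = -1/480 (V = 1/((86 - 92)*80) = 1/(-6*80) = 1/(-480) = -1/480 ≈ -0.0020833)
(V + M) - 25424 = (-1/480 - 13111) - 25424 = -6293281/480 - 25424 = -18496801/480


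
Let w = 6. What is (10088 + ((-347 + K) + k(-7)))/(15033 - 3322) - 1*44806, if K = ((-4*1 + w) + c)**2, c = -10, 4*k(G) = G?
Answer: -2098853051/46844 ≈ -44805.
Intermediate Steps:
k(G) = G/4
K = 64 (K = ((-4*1 + 6) - 10)**2 = ((-4 + 6) - 10)**2 = (2 - 10)**2 = (-8)**2 = 64)
(10088 + ((-347 + K) + k(-7)))/(15033 - 3322) - 1*44806 = (10088 + ((-347 + 64) + (1/4)*(-7)))/(15033 - 3322) - 1*44806 = (10088 + (-283 - 7/4))/11711 - 44806 = (10088 - 1139/4)*(1/11711) - 44806 = (39213/4)*(1/11711) - 44806 = 39213/46844 - 44806 = -2098853051/46844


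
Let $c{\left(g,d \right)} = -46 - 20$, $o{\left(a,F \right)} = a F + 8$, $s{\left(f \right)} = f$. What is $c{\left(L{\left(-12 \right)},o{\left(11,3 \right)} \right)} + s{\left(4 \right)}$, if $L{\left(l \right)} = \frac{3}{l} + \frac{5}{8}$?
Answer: $-62$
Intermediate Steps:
$L{\left(l \right)} = \frac{5}{8} + \frac{3}{l}$ ($L{\left(l \right)} = \frac{3}{l} + 5 \cdot \frac{1}{8} = \frac{3}{l} + \frac{5}{8} = \frac{5}{8} + \frac{3}{l}$)
$o{\left(a,F \right)} = 8 + F a$ ($o{\left(a,F \right)} = F a + 8 = 8 + F a$)
$c{\left(g,d \right)} = -66$
$c{\left(L{\left(-12 \right)},o{\left(11,3 \right)} \right)} + s{\left(4 \right)} = -66 + 4 = -62$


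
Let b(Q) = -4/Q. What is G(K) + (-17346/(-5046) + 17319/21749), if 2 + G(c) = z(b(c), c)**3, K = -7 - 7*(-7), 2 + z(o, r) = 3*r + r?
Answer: 83668072734884/18290909 ≈ 4.5743e+6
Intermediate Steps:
z(o, r) = -2 + 4*r (z(o, r) = -2 + (3*r + r) = -2 + 4*r)
K = 42 (K = -7 + 49 = 42)
G(c) = -2 + (-2 + 4*c)**3
G(K) + (-17346/(-5046) + 17319/21749) = (-2 + 8*(-1 + 2*42)**3) + (-17346/(-5046) + 17319/21749) = (-2 + 8*(-1 + 84)**3) + (-17346*(-1/5046) + 17319*(1/21749)) = (-2 + 8*83**3) + (2891/841 + 17319/21749) = (-2 + 8*571787) + 77441638/18290909 = (-2 + 4574296) + 77441638/18290909 = 4574294 + 77441638/18290909 = 83668072734884/18290909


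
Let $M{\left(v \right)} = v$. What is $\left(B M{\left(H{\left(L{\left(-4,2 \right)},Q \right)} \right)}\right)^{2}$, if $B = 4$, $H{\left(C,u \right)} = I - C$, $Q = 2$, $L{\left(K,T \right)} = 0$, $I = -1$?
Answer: $16$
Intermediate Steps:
$H{\left(C,u \right)} = -1 - C$
$\left(B M{\left(H{\left(L{\left(-4,2 \right)},Q \right)} \right)}\right)^{2} = \left(4 \left(-1 - 0\right)\right)^{2} = \left(4 \left(-1 + 0\right)\right)^{2} = \left(4 \left(-1\right)\right)^{2} = \left(-4\right)^{2} = 16$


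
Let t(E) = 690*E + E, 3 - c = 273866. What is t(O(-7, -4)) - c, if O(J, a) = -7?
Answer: 269026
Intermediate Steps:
c = -273863 (c = 3 - 1*273866 = 3 - 273866 = -273863)
t(E) = 691*E
t(O(-7, -4)) - c = 691*(-7) - 1*(-273863) = -4837 + 273863 = 269026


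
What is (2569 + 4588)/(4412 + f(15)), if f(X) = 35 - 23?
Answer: 7157/4424 ≈ 1.6178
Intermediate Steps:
f(X) = 12
(2569 + 4588)/(4412 + f(15)) = (2569 + 4588)/(4412 + 12) = 7157/4424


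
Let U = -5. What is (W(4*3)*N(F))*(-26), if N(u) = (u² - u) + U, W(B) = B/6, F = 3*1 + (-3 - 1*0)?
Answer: 260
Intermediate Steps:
F = 0 (F = 3 + (-3 + 0) = 3 - 3 = 0)
W(B) = B/6 (W(B) = B*(⅙) = B/6)
N(u) = -5 + u² - u (N(u) = (u² - u) - 5 = -5 + u² - u)
(W(4*3)*N(F))*(-26) = (((4*3)/6)*(-5 + 0² - 1*0))*(-26) = (((⅙)*12)*(-5 + 0 + 0))*(-26) = (2*(-5))*(-26) = -10*(-26) = 260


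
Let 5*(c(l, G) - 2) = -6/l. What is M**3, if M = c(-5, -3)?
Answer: 175616/15625 ≈ 11.239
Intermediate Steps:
c(l, G) = 2 - 6/(5*l) (c(l, G) = 2 + (-6/l)/5 = 2 - 6/(5*l))
M = 56/25 (M = 2 - 6/5/(-5) = 2 - 6/5*(-1/5) = 2 + 6/25 = 56/25 ≈ 2.2400)
M**3 = (56/25)**3 = 175616/15625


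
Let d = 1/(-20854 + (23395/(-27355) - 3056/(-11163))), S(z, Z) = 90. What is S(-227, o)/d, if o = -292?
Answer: -38209413613290/20357591 ≈ -1.8769e+6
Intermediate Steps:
d = -61072773/1273647120443 (d = 1/(-20854 + (23395*(-1/27355) - 3056*(-1/11163))) = 1/(-20854 + (-4679/5471 + 3056/11163)) = 1/(-20854 - 35512301/61072773) = 1/(-1273647120443/61072773) = -61072773/1273647120443 ≈ -4.7951e-5)
S(-227, o)/d = 90/(-61072773/1273647120443) = 90*(-1273647120443/61072773) = -38209413613290/20357591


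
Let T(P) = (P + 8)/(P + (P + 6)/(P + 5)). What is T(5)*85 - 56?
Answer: 7634/61 ≈ 125.15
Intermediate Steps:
T(P) = (8 + P)/(P + (6 + P)/(5 + P))
T(5)*85 - 56 = ((40 + 5**2 + 13*5)/(6 + 5**2 + 6*5))*85 - 56 = ((40 + 25 + 65)/(6 + 25 + 30))*85 - 56 = (130/61)*85 - 56 = 11050/61 - 56 = 7634/61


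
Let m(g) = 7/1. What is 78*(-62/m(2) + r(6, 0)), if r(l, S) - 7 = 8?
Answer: 3354/7 ≈ 479.14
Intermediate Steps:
r(l, S) = 15 (r(l, S) = 7 + 8 = 15)
m(g) = 7 (m(g) = 7*1 = 7)
78*(-62/m(2) + r(6, 0)) = 78*(-62/7 + 15) = 78*(43/7) = 3354/7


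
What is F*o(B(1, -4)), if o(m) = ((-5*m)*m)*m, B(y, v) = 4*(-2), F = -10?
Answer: -25600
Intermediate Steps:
B(y, v) = -8
o(m) = -5*m³ (o(m) = (-5*m²)*m = -5*m³)
F*o(B(1, -4)) = -(-50)*(-8)³ = -(-50)*(-512) = -10*2560 = -25600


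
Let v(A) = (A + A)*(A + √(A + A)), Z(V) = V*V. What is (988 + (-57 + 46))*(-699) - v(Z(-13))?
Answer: -740045 - 4394*√2 ≈ -7.4626e+5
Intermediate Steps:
Z(V) = V²
v(A) = 2*A*(A + √2*√A) (v(A) = (2*A)*(A + √(2*A)) = (2*A)*(A + √2*√A) = 2*A*(A + √2*√A))
(988 + (-57 + 46))*(-699) - v(Z(-13)) = (988 + (-57 + 46))*(-699) - (2*((-13)²)² + 2*√2*((-13)²)^(3/2)) = (988 - 11)*(-699) - (2*169² + 2*√2*169^(3/2)) = 977*(-699) - (2*28561 + 2*√2*2197) = -682923 - (57122 + 4394*√2) = -682923 + (-57122 - 4394*√2) = -740045 - 4394*√2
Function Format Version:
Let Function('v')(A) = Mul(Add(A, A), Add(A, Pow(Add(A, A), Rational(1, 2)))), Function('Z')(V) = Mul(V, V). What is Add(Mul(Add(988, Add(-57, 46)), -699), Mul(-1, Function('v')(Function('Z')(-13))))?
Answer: Add(-740045, Mul(-4394, Pow(2, Rational(1, 2)))) ≈ -7.4626e+5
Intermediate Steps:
Function('Z')(V) = Pow(V, 2)
Function('v')(A) = Mul(2, A, Add(A, Mul(Pow(2, Rational(1, 2)), Pow(A, Rational(1, 2))))) (Function('v')(A) = Mul(Mul(2, A), Add(A, Pow(Mul(2, A), Rational(1, 2)))) = Mul(Mul(2, A), Add(A, Mul(Pow(2, Rational(1, 2)), Pow(A, Rational(1, 2))))) = Mul(2, A, Add(A, Mul(Pow(2, Rational(1, 2)), Pow(A, Rational(1, 2))))))
Add(Mul(Add(988, Add(-57, 46)), -699), Mul(-1, Function('v')(Function('Z')(-13)))) = Add(Mul(Add(988, Add(-57, 46)), -699), Mul(-1, Add(Mul(2, Pow(Pow(-13, 2), 2)), Mul(2, Pow(2, Rational(1, 2)), Pow(Pow(-13, 2), Rational(3, 2)))))) = Add(Mul(Add(988, -11), -699), Mul(-1, Add(Mul(2, Pow(169, 2)), Mul(2, Pow(2, Rational(1, 2)), Pow(169, Rational(3, 2)))))) = Add(Mul(977, -699), Mul(-1, Add(Mul(2, 28561), Mul(2, Pow(2, Rational(1, 2)), 2197)))) = Add(-682923, Mul(-1, Add(57122, Mul(4394, Pow(2, Rational(1, 2)))))) = Add(-682923, Add(-57122, Mul(-4394, Pow(2, Rational(1, 2))))) = Add(-740045, Mul(-4394, Pow(2, Rational(1, 2))))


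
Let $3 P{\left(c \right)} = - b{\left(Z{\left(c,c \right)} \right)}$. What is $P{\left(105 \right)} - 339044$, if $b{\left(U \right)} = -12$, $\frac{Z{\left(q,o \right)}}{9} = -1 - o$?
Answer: $-339040$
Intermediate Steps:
$Z{\left(q,o \right)} = -9 - 9 o$ ($Z{\left(q,o \right)} = 9 \left(-1 - o\right) = -9 - 9 o$)
$P{\left(c \right)} = 4$ ($P{\left(c \right)} = \frac{\left(-1\right) \left(-12\right)}{3} = \frac{1}{3} \cdot 12 = 4$)
$P{\left(105 \right)} - 339044 = 4 - 339044 = -339040$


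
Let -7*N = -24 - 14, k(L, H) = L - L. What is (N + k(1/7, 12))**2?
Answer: 1444/49 ≈ 29.469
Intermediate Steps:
k(L, H) = 0
N = 38/7 (N = -(-24 - 14)/7 = -1/7*(-38) = 38/7 ≈ 5.4286)
(N + k(1/7, 12))**2 = (38/7 + 0)**2 = (38/7)**2 = 1444/49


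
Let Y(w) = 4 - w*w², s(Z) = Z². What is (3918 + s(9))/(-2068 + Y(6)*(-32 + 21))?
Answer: 1333/88 ≈ 15.148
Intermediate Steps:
Y(w) = 4 - w³
(3918 + s(9))/(-2068 + Y(6)*(-32 + 21)) = (3918 + 9²)/(-2068 + (4 - 1*6³)*(-32 + 21)) = (3918 + 81)/(-2068 + (4 - 1*216)*(-11)) = 3999/(-2068 + (4 - 216)*(-11)) = 3999/(-2068 - 212*(-11)) = 3999/(-2068 + 2332) = 3999/264 = 3999*(1/264) = 1333/88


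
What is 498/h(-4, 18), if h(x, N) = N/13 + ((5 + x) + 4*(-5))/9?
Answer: -58266/85 ≈ -685.48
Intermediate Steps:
h(x, N) = -5/3 + x/9 + N/13 (h(x, N) = N*(1/13) + ((5 + x) - 20)*(⅑) = N/13 + (-15 + x)*(⅑) = N/13 + (-5/3 + x/9) = -5/3 + x/9 + N/13)
498/h(-4, 18) = 498/(-5/3 + (⅑)*(-4) + (1/13)*18) = 498/(-5/3 - 4/9 + 18/13) = 498/(-85/117) = 498*(-117/85) = -58266/85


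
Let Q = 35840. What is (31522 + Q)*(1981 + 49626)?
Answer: 3476350734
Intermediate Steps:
(31522 + Q)*(1981 + 49626) = (31522 + 35840)*(1981 + 49626) = 67362*51607 = 3476350734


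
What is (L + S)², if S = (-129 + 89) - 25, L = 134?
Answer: 4761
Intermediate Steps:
S = -65 (S = -40 - 25 = -65)
(L + S)² = (134 - 65)² = 69² = 4761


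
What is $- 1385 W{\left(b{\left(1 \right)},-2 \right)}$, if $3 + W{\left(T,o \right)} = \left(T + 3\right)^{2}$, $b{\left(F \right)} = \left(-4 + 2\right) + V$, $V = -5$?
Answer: $-18005$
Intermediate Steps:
$b{\left(F \right)} = -7$ ($b{\left(F \right)} = \left(-4 + 2\right) - 5 = -2 - 5 = -7$)
$W{\left(T,o \right)} = -3 + \left(3 + T\right)^{2}$ ($W{\left(T,o \right)} = -3 + \left(T + 3\right)^{2} = -3 + \left(3 + T\right)^{2}$)
$- 1385 W{\left(b{\left(1 \right)},-2 \right)} = - 1385 \left(-3 + \left(3 - 7\right)^{2}\right) = - 1385 \left(-3 + \left(-4\right)^{2}\right) = - 1385 \left(-3 + 16\right) = \left(-1385\right) 13 = -18005$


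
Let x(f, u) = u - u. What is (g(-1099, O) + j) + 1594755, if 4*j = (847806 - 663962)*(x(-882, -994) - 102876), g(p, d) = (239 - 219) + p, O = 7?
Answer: -4726690160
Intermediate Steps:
x(f, u) = 0
g(p, d) = 20 + p
j = -4728283836 (j = ((847806 - 663962)*(0 - 102876))/4 = (183844*(-102876))/4 = (¼)*(-18913135344) = -4728283836)
(g(-1099, O) + j) + 1594755 = ((20 - 1099) - 4728283836) + 1594755 = (-1079 - 4728283836) + 1594755 = -4728284915 + 1594755 = -4726690160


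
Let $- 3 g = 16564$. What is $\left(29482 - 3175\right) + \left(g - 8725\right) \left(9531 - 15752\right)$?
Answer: $\frac{265958240}{3} \approx 8.8653 \cdot 10^{7}$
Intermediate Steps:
$g = - \frac{16564}{3}$ ($g = \left(- \frac{1}{3}\right) 16564 = - \frac{16564}{3} \approx -5521.3$)
$\left(29482 - 3175\right) + \left(g - 8725\right) \left(9531 - 15752\right) = \left(29482 - 3175\right) + \left(- \frac{16564}{3} - 8725\right) \left(9531 - 15752\right) = 26307 - - \frac{265879319}{3} = 26307 + \frac{265879319}{3} = \frac{265958240}{3}$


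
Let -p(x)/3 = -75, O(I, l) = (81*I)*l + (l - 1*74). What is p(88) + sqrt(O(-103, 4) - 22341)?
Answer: 225 + I*sqrt(55783) ≈ 225.0 + 236.18*I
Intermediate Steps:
O(I, l) = -74 + l + 81*I*l (O(I, l) = 81*I*l + (l - 74) = 81*I*l + (-74 + l) = -74 + l + 81*I*l)
p(x) = 225 (p(x) = -3*(-75) = 225)
p(88) + sqrt(O(-103, 4) - 22341) = 225 + sqrt((-74 + 4 + 81*(-103)*4) - 22341) = 225 + sqrt((-74 + 4 - 33372) - 22341) = 225 + sqrt(-33442 - 22341) = 225 + sqrt(-55783) = 225 + I*sqrt(55783)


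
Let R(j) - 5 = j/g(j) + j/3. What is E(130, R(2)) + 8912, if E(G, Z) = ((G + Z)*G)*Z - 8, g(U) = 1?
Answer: 1315006/9 ≈ 1.4611e+5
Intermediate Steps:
R(j) = 5 + 4*j/3 (R(j) = 5 + (j/1 + j/3) = 5 + (j*1 + j*(⅓)) = 5 + (j + j/3) = 5 + 4*j/3)
E(G, Z) = -8 + G*Z*(G + Z) (E(G, Z) = (G*(G + Z))*Z - 8 = G*Z*(G + Z) - 8 = -8 + G*Z*(G + Z))
E(130, R(2)) + 8912 = (-8 + 130*(5 + (4/3)*2)² + (5 + (4/3)*2)*130²) + 8912 = (-8 + 130*(5 + 8/3)² + (5 + 8/3)*16900) + 8912 = (-8 + 130*(23/3)² + (23/3)*16900) + 8912 = (-8 + 130*(529/9) + 388700/3) + 8912 = (-8 + 68770/9 + 388700/3) + 8912 = 1234798/9 + 8912 = 1315006/9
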